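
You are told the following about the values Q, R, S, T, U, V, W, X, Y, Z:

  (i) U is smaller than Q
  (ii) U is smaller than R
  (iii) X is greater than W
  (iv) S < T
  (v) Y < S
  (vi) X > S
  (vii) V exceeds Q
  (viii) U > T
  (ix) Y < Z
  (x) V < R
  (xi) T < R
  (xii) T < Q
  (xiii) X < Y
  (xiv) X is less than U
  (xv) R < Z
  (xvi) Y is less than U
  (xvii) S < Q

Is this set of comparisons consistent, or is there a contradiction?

inconsistent

Chaining the given relations yields X < Y < S, so X < S. But one relation states S < X. These cannot both hold.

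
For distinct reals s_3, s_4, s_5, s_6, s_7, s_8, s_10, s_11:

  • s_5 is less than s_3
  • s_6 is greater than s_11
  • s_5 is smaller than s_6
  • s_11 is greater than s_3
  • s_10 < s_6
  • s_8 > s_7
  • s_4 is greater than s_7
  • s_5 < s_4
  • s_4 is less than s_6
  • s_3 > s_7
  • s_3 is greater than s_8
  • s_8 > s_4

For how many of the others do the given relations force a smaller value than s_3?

Directly below s_3: s_7, s_5, s_8.
One step further: s_4 (4 so far).
Nothing else is reachable below s_3; 4 in all.

4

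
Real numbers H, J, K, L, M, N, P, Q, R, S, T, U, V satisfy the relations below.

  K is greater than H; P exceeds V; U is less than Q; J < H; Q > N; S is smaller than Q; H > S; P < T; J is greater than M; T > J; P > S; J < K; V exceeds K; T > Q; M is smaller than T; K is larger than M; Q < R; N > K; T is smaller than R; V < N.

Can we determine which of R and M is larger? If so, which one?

Following the relations from M: M < J < H < K < V < N < Q < T < R.
So R is larger.

R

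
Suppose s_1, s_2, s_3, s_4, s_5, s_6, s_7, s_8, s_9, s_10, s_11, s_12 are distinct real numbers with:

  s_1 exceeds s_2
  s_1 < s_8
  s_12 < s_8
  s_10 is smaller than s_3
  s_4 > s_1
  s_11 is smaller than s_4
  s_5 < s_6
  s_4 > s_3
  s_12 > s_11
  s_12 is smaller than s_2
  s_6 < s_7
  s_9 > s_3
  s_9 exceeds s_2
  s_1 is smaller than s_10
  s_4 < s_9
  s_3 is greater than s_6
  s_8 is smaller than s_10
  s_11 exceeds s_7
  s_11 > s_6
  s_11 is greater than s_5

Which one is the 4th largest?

s_10

Piecing the relations together gives one ordering: s_5 < s_6 < s_7 < s_11 < s_12 < s_2 < s_1 < s_8 < s_10 < s_3 < s_4 < s_9.
The 4th largest is s_10.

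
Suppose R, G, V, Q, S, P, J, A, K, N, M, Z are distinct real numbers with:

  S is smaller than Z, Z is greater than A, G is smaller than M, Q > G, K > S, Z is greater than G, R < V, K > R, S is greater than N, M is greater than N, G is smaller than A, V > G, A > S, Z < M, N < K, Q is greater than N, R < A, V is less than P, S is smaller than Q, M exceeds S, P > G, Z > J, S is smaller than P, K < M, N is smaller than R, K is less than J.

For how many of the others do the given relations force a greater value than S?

7

Directly above S: A, K, Q, Z, P, M.
One step further: J (7 so far).
Nothing else is reachable above S; 7 in all.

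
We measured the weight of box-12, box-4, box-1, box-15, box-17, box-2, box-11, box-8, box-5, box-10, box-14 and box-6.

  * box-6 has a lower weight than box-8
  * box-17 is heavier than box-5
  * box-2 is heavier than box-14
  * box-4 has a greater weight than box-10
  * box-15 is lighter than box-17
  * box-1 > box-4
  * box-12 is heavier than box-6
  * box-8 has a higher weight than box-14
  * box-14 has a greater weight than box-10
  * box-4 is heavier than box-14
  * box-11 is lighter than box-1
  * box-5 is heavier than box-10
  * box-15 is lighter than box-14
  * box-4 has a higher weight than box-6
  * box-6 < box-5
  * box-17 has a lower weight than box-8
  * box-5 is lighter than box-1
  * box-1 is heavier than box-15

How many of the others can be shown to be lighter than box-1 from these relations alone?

7

From box-1 the given relations immediately reach box-15, box-5, box-11, box-4.
From those, box-6, box-10, box-14 — 7 in total.
No other element is forced below box-1 by the given relations, so the count is 7.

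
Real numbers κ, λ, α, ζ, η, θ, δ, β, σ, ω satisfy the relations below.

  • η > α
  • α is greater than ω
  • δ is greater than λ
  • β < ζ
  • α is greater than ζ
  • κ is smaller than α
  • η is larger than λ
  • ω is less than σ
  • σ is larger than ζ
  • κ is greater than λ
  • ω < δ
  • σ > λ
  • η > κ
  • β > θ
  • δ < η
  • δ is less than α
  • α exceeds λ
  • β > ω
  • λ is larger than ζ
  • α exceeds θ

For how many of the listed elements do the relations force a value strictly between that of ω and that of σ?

The relations place ω below σ. An element lies strictly between them when it is forced above ω and also forced below σ.
Above ω: {β, ζ, λ, κ, δ, α, η}. Below σ: {θ, β, ζ, λ}.
Intersection: {β, ζ, λ} — 3.

3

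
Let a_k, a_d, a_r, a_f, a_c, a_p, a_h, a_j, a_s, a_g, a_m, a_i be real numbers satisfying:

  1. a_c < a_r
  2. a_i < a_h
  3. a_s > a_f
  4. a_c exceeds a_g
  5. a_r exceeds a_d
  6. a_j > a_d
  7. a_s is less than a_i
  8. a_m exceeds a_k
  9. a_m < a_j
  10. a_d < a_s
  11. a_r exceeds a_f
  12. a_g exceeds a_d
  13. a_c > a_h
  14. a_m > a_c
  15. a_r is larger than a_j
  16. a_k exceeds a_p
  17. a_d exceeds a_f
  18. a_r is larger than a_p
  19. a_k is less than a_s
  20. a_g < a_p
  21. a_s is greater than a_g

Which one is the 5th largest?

a_h

The consecutive relations fix a unique order: a_f < a_d < a_g < a_p < a_k < a_s < a_i < a_h < a_c < a_m < a_j < a_r.
The 5th largest is a_h.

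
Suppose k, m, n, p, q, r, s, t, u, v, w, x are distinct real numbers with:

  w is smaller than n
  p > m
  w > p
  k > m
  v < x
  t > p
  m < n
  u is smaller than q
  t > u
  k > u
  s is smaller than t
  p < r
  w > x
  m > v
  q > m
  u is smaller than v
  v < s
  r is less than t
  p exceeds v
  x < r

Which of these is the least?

v is not least since u < v; m is not least since v < m; s is not least since v < s; x is not least since v < x; q is not least since u < q; p is not least since v < p; w is not least since p < w; n is not least since m < n; k is not least since u < k; r is not least since p < r; t is not least since u < t.
Only u has nothing below it, so u is the least.

u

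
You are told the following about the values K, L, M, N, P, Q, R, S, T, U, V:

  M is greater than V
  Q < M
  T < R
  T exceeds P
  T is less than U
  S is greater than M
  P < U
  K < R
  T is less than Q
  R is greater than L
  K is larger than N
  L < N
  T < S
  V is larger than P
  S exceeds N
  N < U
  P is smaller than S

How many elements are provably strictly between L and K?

1

Chaining upward from L reaches: N, U, S, R.
Chaining downward from K reaches: N.
Strictly between L and K are those in both lists: N — 1 element.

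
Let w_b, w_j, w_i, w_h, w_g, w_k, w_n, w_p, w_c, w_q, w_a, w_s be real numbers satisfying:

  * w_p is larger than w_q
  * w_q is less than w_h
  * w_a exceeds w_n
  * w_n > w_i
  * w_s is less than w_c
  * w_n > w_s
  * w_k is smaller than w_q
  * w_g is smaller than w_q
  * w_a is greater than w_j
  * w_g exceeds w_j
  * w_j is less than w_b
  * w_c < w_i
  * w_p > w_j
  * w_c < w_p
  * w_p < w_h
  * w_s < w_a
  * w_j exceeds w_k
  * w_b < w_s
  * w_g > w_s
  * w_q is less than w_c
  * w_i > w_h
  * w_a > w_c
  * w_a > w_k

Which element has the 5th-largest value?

w_p

The consecutive relations fix a unique order: w_k < w_j < w_b < w_s < w_g < w_q < w_c < w_p < w_h < w_i < w_n < w_a.
Counting 5 from the largest end gives w_p.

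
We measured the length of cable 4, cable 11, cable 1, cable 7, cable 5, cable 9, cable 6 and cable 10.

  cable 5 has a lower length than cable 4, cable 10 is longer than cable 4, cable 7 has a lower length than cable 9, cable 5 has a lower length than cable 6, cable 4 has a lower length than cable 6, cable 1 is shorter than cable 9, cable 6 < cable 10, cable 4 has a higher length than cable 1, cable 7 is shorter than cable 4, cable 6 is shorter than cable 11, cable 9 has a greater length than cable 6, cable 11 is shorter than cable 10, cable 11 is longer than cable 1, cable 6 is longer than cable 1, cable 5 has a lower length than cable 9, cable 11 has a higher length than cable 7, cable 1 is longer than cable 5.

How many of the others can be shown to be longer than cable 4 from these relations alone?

Directly above cable 4: cable 6, cable 10.
One step further: cable 11, cable 9 (4 so far).
Nothing else is reachable above cable 4; 4 in all.

4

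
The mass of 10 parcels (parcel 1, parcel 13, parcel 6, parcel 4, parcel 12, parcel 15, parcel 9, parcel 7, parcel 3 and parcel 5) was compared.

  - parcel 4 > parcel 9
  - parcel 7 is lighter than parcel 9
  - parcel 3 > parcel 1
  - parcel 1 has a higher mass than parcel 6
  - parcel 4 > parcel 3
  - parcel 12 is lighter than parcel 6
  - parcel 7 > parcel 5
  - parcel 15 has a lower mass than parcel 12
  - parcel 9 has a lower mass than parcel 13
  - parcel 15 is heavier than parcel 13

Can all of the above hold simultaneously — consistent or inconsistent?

consistent

The single ordering parcel 5 < parcel 7 < parcel 9 < parcel 13 < parcel 15 < parcel 12 < parcel 6 < parcel 1 < parcel 3 < parcel 4 satisfies every listed relation, so no contradiction arises.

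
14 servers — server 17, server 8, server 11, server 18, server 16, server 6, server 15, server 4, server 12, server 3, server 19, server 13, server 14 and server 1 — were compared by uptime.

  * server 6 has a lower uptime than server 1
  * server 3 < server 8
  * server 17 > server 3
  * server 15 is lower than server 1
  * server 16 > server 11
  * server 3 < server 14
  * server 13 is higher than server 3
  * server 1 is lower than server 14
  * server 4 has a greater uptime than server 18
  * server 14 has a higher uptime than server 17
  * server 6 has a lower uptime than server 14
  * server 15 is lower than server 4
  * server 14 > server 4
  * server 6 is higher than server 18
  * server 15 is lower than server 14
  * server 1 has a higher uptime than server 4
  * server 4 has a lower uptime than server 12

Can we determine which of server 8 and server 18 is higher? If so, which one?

Following every chain through server 18: above server 18 we get server 6, server 4, server 1, server 12, server 14.
server 8 is not reached, and no chain runs the other way from server 8 to server 18.
So the given relations leave the order of server 18 and server 8 undetermined.

undetermined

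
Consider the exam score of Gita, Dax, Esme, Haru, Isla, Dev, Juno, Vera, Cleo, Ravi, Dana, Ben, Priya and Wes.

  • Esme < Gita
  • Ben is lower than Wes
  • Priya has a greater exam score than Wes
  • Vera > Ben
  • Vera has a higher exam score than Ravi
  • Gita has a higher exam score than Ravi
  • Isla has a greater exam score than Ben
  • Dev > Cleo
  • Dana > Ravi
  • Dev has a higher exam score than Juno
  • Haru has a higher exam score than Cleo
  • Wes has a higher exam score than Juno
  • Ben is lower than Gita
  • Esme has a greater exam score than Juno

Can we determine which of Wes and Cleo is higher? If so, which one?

undetermined

Following every chain through Cleo: above Cleo we get Haru, Dev.
Wes is not reached, and no chain runs the other way from Wes to Cleo.
So the given relations leave the order of Cleo and Wes undetermined.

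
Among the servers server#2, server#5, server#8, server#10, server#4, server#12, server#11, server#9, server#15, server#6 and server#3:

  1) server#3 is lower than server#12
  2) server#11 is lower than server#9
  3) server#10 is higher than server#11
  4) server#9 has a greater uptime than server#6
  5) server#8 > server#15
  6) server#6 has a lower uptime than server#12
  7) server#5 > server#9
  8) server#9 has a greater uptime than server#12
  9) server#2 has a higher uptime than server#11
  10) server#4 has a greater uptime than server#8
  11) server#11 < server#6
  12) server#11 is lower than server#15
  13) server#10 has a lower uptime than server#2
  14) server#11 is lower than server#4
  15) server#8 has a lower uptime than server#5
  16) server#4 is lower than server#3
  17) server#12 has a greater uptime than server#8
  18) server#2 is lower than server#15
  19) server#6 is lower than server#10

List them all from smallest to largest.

server#11 < server#6 < server#10 < server#2 < server#15 < server#8 < server#4 < server#3 < server#12 < server#9 < server#5

Nothing is placed below server#11, so it is least; from there server#11 < server#6; server#6 < server#10; server#10 < server#2; server#2 < server#15; server#15 < server#8; server#8 < server#4; server#4 < server#3; server#3 < server#12; server#12 < server#9; server#9 < server#5, each given directly.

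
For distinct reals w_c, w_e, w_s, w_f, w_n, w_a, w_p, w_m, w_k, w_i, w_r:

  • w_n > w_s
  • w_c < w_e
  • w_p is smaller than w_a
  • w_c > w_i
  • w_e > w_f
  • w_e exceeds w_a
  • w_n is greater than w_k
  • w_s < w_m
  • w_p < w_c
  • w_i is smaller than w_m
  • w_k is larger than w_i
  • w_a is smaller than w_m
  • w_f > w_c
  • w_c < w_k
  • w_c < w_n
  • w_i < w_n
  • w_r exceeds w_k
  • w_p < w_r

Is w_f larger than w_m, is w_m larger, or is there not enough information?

undetermined

Following every chain through w_f: above w_f we get w_e; below w_f we get w_i, w_p, w_c.
w_m is not reached, and no chain runs the other way from w_m to w_f.
So the given relations leave the order of w_f and w_m undetermined.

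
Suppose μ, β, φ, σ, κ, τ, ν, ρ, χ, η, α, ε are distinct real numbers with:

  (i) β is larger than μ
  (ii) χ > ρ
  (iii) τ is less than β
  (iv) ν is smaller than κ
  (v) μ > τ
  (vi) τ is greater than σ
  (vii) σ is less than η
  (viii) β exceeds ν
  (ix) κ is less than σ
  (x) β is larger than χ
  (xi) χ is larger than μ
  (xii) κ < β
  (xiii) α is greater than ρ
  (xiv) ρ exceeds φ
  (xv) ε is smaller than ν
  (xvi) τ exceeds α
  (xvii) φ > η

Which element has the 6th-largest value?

The consecutive relations fix a unique order: ε < ν < κ < σ < η < φ < ρ < α < τ < μ < χ < β.
Counting 6 from the largest end gives ρ.

ρ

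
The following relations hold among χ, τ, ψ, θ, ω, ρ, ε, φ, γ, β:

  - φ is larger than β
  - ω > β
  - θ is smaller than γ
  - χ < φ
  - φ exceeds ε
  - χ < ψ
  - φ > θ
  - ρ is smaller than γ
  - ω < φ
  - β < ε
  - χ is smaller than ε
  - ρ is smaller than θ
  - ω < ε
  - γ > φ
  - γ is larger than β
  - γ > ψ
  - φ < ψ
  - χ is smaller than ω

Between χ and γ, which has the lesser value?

χ < ω < ε < φ < ψ < γ, by transitivity through ω, ε, φ, ψ.
So χ < γ; χ is the smaller of the two.

χ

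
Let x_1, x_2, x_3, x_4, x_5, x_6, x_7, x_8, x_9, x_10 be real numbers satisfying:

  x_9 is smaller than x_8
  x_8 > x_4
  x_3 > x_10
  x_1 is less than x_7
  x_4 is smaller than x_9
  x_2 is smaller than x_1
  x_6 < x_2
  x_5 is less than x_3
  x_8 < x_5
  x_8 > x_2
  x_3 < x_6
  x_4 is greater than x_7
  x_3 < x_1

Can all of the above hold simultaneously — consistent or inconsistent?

inconsistent

Chaining the given relations yields x_3 < x_6 < x_2 < x_1 < x_7 < x_4 < x_9 < x_8 < x_5, so x_3 < x_5. But one relation states x_5 < x_3. These cannot both hold.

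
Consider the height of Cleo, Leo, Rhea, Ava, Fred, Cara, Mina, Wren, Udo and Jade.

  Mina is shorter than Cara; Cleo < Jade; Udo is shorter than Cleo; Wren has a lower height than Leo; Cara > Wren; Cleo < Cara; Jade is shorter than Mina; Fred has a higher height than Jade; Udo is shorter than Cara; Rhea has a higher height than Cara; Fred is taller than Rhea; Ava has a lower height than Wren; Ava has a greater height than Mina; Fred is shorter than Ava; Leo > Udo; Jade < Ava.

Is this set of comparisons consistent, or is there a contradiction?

We have Wren < Cara stated directly, yet also Cara < Rhea < Fred < Ava < Wren by chaining the others — so Cara < Wren. Contradiction.

inconsistent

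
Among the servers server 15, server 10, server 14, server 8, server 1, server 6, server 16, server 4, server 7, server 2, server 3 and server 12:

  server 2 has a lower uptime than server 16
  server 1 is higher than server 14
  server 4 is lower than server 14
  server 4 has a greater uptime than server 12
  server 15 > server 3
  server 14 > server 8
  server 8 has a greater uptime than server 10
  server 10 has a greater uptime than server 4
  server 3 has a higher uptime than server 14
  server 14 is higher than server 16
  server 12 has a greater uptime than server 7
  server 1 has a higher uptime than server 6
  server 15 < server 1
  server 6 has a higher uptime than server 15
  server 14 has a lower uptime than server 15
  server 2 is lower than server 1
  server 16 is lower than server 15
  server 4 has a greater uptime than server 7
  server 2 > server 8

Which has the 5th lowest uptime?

server 8

The consecutive relations fix a unique order: server 7 < server 12 < server 4 < server 10 < server 8 < server 2 < server 16 < server 14 < server 3 < server 15 < server 6 < server 1.
Counting 5 from the smallest end gives server 8.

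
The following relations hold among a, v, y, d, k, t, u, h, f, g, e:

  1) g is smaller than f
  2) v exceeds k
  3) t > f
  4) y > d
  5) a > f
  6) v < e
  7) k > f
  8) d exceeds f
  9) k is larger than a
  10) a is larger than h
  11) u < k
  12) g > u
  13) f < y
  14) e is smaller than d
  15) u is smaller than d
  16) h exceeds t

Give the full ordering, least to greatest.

Nothing is placed below u, so it is least; from there u < g; g < f; f < t; t < h; h < a; a < k; k < v; v < e; e < d; d < y, each given directly.

u < g < f < t < h < a < k < v < e < d < y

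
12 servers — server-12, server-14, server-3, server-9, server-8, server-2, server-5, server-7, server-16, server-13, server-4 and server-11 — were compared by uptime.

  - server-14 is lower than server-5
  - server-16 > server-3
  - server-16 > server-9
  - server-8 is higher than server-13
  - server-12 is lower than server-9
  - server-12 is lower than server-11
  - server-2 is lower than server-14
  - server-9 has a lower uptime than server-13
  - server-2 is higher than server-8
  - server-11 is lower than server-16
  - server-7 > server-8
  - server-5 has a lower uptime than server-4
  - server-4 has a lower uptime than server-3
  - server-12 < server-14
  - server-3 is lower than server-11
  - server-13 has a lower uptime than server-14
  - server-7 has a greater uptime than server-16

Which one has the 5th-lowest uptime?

Piecing the relations together gives one ordering: server-12 < server-9 < server-13 < server-8 < server-2 < server-14 < server-5 < server-4 < server-3 < server-11 < server-16 < server-7.
The 5th smallest is server-2.

server-2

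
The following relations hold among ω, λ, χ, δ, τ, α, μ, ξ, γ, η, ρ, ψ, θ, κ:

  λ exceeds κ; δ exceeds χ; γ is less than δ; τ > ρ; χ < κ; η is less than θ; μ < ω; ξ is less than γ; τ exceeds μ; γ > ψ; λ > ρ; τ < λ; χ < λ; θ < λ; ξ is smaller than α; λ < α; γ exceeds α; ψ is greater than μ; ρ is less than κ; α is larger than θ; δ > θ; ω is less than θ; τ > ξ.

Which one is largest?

δ

ρ is not greatest since ρ < τ; χ is not greatest since χ < κ; μ is not greatest since μ < τ; ξ is not greatest since ξ < γ; η is not greatest since η < θ; τ is not greatest since τ < λ; κ is not greatest since κ < λ; ψ is not greatest since ψ < γ; ω is not greatest since ω < θ; θ is not greatest since θ < α; λ is not greatest since λ < α; α is not greatest since α < γ; γ is not greatest since γ < δ.
Only δ has nothing above it, so δ is the largest.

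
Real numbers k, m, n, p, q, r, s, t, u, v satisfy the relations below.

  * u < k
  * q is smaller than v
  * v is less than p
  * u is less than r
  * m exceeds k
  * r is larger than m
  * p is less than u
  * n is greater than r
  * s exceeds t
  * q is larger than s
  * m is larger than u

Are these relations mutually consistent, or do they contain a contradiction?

The single ordering t < s < q < v < p < u < k < m < r < n satisfies every listed relation, so no contradiction arises.

consistent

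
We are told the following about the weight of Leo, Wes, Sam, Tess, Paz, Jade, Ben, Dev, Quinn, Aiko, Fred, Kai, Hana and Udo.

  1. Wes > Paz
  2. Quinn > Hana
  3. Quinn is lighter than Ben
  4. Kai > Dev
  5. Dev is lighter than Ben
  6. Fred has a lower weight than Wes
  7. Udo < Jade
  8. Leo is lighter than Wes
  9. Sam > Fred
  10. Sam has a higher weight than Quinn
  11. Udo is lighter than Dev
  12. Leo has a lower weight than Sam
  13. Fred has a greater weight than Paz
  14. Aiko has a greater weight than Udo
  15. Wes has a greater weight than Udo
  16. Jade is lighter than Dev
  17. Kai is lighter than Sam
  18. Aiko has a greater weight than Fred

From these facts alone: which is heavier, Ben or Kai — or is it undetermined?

Following every chain through Kai: above Kai we get Sam; below Kai we get Udo, Jade, Dev.
Ben is not reached, and no chain runs the other way from Ben to Kai.
So the given relations leave the order of Kai and Ben undetermined.

undetermined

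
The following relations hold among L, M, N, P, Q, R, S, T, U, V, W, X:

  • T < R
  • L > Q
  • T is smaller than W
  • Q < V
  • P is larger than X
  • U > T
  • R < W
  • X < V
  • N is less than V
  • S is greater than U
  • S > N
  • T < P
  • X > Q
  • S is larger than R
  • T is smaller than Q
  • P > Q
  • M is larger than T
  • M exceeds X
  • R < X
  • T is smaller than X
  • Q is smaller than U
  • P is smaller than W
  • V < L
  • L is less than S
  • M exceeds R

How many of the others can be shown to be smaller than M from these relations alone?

From M the given relations immediately reach T, R, X.
From those, Q — 4 in total.
Nothing else is reachable below M; 4 in all.

4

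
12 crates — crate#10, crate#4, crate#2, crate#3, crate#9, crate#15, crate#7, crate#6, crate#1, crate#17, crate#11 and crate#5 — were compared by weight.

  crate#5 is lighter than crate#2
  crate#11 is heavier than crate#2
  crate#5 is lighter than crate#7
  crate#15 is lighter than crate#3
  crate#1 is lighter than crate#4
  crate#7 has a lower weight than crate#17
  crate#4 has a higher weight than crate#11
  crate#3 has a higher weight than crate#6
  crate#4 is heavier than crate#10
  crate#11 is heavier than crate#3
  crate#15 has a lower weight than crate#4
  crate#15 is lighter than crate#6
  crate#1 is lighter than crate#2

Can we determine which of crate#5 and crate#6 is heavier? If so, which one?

undetermined

Following every chain through crate#5: above crate#5 we get crate#7, crate#2, crate#17, crate#11, crate#4.
crate#6 is not reached, and no chain runs the other way from crate#6 to crate#5.
So the given relations leave the order of crate#5 and crate#6 undetermined.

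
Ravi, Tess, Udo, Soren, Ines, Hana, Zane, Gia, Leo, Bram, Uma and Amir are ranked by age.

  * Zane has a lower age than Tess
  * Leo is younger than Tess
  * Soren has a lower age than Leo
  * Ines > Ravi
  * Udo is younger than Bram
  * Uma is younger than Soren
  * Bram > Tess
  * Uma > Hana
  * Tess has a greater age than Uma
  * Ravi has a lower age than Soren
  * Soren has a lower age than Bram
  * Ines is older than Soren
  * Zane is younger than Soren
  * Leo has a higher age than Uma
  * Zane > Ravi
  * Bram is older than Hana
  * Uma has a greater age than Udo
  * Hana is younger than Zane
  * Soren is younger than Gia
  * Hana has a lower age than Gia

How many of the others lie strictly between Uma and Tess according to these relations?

2

Chaining upward from Uma reaches: Soren, Ines, Leo, Bram, Gia.
Chaining downward from Tess reaches: Ravi, Hana, Udo, Zane, Soren, Leo.
Strictly between Uma and Tess are those in both lists: Soren, Leo — 2 elements.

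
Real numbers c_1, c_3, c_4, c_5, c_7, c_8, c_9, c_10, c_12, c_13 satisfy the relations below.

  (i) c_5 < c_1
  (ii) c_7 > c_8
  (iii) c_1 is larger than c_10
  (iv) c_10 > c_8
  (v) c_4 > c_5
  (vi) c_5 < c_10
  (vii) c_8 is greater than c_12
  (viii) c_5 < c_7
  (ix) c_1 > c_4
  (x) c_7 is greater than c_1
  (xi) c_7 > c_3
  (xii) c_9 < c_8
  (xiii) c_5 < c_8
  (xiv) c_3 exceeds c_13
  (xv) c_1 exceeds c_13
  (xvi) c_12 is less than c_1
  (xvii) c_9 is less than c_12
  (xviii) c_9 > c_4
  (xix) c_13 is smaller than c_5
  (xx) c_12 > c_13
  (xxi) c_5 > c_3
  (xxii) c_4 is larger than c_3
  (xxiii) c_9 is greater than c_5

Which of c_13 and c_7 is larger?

c_13 < c_3 and c_3 < c_5 give c_13 < c_5.
With c_5 < c_4: c_13 < c_3 < c_5 < c_4.
With c_4 < c_9: c_13 < c_3 < c_5 < c_4 < c_9.
With c_9 < c_12: c_13 < c_3 < c_5 < c_4 < c_9 < c_12.
With c_12 < c_8: c_13 < c_3 < c_5 < c_4 < c_9 < c_12 < c_8.
With c_8 < c_10: c_13 < c_3 < c_5 < c_4 < c_9 < c_12 < c_8 < c_10.
With c_10 < c_1: c_13 < c_3 < c_5 < c_4 < c_9 < c_12 < c_8 < c_10 < c_1.
Then c_1 < c_7 extends the chain to c_7.
So c_13 < c_7; c_7 is the larger of the two.

c_7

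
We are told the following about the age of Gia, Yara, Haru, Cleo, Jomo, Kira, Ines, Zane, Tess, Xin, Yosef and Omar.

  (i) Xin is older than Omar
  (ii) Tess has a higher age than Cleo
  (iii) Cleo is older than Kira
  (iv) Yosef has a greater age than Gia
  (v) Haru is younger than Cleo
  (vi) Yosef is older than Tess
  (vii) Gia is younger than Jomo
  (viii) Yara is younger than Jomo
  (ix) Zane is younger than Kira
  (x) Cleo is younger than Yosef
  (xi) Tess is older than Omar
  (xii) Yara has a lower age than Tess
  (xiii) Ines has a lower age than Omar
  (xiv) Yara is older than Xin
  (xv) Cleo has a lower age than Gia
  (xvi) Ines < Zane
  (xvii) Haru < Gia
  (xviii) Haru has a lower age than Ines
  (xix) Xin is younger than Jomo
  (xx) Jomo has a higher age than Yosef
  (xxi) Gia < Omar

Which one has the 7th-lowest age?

The consecutive relations fix a unique order: Haru < Ines < Zane < Kira < Cleo < Gia < Omar < Xin < Yara < Tess < Yosef < Jomo.
The 7th smallest is Omar.

Omar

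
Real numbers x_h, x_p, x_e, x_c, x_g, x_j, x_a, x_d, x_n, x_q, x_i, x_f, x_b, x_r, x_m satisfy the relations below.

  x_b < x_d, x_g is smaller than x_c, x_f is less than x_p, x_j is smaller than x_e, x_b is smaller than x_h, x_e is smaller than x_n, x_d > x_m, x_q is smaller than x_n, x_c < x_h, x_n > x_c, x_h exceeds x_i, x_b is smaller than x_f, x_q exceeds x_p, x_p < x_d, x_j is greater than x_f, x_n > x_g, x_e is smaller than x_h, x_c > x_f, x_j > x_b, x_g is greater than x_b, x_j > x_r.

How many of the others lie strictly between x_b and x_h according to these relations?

5

Chaining upward from x_b reaches: x_g, x_f, x_j, x_e, x_p, x_c, x_q, x_n, x_d.
Chaining downward from x_h reaches: x_g, x_r, x_f, x_j, x_e, x_i, x_c.
Strictly between x_b and x_h are those in both lists: x_g, x_f, x_j, x_e, x_c — 5 elements.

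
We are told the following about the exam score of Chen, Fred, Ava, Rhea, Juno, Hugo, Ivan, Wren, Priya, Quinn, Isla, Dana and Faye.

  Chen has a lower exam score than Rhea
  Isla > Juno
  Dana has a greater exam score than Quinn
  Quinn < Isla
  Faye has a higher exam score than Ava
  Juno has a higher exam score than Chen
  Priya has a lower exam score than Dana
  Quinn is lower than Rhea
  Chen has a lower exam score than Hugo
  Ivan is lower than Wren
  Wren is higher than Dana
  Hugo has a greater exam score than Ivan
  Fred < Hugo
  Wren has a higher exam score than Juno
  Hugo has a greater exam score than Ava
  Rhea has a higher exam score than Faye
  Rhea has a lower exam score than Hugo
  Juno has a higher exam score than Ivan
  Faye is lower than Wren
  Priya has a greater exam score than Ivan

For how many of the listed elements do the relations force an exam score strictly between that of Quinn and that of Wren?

The relations place Quinn below Wren. An element lies strictly between them when it is forced above Quinn and also forced below Wren.
Above Quinn: {Dana, Isla, Rhea, Hugo}. Below Wren: {Ava, Ivan, Chen, Juno, Priya, Dana, Faye}.
Intersection: {Dana} — 1.

1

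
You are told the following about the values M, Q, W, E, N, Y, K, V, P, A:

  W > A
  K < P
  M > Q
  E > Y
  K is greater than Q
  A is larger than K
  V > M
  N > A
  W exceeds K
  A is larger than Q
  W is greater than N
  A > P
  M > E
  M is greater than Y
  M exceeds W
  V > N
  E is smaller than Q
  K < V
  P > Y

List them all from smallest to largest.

Y < E < Q < K < P < A < N < W < M < V

Nothing is placed below Y, so it is least; from there Y < E; E < Q; Q < K; K < P; P < A; A < N; N < W; W < M; M < V, each given directly.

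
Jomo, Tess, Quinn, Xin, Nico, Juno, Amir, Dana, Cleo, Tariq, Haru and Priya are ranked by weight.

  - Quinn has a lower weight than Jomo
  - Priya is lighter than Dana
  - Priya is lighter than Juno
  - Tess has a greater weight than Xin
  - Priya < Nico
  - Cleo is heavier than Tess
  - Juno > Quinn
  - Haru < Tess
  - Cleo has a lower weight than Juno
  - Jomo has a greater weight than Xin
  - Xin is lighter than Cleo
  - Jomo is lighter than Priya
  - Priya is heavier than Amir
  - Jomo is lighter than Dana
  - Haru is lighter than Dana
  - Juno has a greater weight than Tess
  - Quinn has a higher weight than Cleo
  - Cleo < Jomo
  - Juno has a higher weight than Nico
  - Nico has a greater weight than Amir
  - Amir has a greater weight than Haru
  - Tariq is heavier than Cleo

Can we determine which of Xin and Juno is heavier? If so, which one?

Xin < Tess and Tess < Cleo give Xin < Cleo.
With Cleo < Quinn: Xin < Tess < Cleo < Quinn.
Then Quinn < Jomo extends the chain to Jomo.
Then Jomo < Priya extends the chain to Priya.
With Priya < Nico: Xin < Tess < Cleo < Quinn < Jomo < Priya < Nico.
Then Nico < Juno extends the chain to Juno.
So Juno is heavier.

Juno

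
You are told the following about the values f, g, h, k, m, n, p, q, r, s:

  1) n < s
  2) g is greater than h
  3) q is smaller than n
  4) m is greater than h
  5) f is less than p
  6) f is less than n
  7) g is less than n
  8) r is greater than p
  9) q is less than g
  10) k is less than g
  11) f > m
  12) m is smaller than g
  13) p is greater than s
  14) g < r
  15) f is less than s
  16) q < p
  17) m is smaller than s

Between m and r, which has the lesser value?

m

m < g and g < n give m < n.
With n < s: m < g < n < s.
With s < p: m < g < n < s < p.
With p < r: m < g < n < s < p < r.
So m < r; m is the smaller of the two.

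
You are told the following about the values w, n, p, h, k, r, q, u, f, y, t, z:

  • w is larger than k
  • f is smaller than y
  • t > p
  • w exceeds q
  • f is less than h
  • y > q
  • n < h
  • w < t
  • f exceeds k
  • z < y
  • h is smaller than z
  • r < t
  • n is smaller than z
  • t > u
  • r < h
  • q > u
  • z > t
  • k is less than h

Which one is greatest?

y

u is not greatest since u < q; n is not greatest since n < z; k is not greatest since k < w; r is not greatest since r < t; q is not greatest since q < y; f is not greatest since f < y; h is not greatest since h < z; w is not greatest since w < t; p is not greatest since p < t; t is not greatest since t < z; z is not greatest since z < y.
Only y has nothing above it, so y is the greatest.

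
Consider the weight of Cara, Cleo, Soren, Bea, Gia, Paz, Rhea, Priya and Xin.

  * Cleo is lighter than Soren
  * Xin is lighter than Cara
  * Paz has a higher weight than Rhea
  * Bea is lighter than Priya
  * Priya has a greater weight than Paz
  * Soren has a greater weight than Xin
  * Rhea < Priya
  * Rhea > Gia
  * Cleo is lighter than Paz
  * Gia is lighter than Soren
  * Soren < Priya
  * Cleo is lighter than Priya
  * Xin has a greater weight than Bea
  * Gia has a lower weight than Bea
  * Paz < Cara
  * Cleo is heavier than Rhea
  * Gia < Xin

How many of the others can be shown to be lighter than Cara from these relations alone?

Directly below Cara: Xin, Paz.
One step further: Gia, Rhea, Bea, Cleo (6 so far).
No other element is forced below Cara by the given relations, so the count is 6.

6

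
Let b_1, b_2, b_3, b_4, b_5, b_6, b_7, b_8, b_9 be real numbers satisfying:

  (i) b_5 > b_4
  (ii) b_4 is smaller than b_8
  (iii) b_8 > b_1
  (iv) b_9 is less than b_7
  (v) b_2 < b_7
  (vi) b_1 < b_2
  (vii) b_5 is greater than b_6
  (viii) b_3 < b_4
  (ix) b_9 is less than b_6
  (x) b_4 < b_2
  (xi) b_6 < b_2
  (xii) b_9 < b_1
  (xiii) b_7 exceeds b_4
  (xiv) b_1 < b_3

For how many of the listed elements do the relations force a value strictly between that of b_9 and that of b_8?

Chaining upward from b_9 reaches: b_1, b_3, b_6, b_4, b_2, b_7, b_5.
Chaining downward from b_8 reaches: b_1, b_3, b_4.
Strictly between b_9 and b_8 are those in both lists: b_1, b_3, b_4 — 3 elements.

3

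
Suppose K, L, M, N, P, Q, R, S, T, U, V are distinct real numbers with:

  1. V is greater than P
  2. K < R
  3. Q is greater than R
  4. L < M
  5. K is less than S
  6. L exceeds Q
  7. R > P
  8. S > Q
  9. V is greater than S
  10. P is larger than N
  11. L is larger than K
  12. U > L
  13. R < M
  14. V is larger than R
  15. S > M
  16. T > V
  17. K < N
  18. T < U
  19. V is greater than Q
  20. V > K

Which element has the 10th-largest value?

Chaining the given pairs: K < N < P < R < Q < L < M < S < V < T < U.
The 10th largest is N.

N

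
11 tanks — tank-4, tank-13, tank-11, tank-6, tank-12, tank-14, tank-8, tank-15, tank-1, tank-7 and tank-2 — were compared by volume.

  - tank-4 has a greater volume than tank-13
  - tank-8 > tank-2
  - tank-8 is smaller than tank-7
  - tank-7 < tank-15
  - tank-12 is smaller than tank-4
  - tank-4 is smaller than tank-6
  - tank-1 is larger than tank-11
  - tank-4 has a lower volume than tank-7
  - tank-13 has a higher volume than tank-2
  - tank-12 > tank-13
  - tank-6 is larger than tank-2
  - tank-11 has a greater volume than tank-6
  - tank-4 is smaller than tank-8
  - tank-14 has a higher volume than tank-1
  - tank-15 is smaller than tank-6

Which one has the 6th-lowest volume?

tank-7

The consecutive relations fix a unique order: tank-2 < tank-13 < tank-12 < tank-4 < tank-8 < tank-7 < tank-15 < tank-6 < tank-11 < tank-1 < tank-14.
Counting 6 from the smallest end gives tank-7.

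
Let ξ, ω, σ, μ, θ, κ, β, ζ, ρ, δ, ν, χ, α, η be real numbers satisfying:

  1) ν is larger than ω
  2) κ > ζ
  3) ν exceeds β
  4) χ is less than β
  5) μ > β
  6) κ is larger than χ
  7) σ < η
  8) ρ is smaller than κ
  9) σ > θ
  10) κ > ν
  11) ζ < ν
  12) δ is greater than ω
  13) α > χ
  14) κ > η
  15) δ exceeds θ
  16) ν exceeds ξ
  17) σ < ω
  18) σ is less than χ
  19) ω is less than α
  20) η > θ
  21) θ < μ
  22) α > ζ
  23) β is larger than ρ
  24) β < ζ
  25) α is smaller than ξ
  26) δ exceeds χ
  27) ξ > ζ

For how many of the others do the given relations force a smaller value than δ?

4

Directly below δ: θ, χ, ω.
One step further: σ (4 so far).
Nothing else is reachable below δ; 4 in all.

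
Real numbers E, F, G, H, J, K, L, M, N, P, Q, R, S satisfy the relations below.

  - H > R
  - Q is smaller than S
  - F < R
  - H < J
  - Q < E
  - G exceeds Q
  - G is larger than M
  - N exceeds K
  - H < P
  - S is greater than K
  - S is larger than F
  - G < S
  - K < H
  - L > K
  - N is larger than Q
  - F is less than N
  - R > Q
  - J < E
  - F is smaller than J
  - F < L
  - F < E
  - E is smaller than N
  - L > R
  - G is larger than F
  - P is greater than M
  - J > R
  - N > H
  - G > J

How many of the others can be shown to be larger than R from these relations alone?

The elements the relations force above R are H, J, E, L, P, N, G, S — no chain reaches any other.
That is 8.

8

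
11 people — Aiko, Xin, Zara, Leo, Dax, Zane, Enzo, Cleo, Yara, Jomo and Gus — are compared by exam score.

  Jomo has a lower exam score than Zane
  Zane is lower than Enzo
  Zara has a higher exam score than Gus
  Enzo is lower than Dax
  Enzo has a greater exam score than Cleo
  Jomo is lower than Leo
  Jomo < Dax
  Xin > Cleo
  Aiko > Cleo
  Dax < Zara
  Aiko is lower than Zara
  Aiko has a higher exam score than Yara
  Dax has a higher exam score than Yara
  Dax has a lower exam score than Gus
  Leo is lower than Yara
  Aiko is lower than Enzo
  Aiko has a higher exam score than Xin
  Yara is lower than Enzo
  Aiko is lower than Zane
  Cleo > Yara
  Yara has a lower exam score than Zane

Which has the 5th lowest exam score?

Xin

The consecutive relations fix a unique order: Jomo < Leo < Yara < Cleo < Xin < Aiko < Zane < Enzo < Dax < Gus < Zara.
The 5th smallest is Xin.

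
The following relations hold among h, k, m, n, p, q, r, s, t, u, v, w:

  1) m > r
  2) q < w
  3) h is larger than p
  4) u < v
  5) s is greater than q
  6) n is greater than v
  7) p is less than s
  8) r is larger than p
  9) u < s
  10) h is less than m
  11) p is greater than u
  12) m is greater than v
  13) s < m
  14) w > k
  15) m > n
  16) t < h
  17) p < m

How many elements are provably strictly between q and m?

1

The relations place q below m. An element lies strictly between them when it is forced above q and also forced below m.
Above q: {s, w}. Below m: {u, p, r, v, t, h, s, n}.
Intersection: {s} — 1.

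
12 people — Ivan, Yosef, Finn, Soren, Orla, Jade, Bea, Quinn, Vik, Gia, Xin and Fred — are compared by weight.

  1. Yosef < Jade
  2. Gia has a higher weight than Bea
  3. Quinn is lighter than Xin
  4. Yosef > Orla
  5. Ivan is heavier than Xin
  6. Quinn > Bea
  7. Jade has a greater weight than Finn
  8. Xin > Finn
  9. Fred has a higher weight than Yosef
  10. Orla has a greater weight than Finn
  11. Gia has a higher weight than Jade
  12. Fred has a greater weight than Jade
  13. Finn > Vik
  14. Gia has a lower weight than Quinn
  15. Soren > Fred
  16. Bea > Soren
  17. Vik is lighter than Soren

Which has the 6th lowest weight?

The consecutive relations fix a unique order: Vik < Finn < Orla < Yosef < Jade < Fred < Soren < Bea < Gia < Quinn < Xin < Ivan.
The 6th smallest is Fred.

Fred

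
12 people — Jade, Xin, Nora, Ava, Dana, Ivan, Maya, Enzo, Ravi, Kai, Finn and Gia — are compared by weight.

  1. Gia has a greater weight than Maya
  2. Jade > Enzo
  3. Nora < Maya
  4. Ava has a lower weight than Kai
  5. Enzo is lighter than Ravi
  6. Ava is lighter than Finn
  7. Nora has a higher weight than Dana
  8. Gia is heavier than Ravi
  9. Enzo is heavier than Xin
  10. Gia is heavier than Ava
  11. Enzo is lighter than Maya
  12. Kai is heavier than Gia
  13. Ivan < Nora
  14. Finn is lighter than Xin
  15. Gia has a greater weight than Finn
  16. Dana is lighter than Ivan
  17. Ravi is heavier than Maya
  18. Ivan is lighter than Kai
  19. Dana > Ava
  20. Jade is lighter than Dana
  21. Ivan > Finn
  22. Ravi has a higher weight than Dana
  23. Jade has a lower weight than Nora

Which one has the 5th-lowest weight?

Chaining the given pairs: Ava < Finn < Xin < Enzo < Jade < Dana < Ivan < Nora < Maya < Ravi < Gia < Kai.
The 5th smallest is Jade.

Jade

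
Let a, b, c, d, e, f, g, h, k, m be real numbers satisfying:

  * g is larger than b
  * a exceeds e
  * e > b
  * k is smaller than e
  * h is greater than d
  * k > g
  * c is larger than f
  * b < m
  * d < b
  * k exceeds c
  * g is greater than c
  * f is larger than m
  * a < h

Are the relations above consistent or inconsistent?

consistent

The single ordering d < b < m < f < c < g < k < e < a < h satisfies every listed relation, so no contradiction arises.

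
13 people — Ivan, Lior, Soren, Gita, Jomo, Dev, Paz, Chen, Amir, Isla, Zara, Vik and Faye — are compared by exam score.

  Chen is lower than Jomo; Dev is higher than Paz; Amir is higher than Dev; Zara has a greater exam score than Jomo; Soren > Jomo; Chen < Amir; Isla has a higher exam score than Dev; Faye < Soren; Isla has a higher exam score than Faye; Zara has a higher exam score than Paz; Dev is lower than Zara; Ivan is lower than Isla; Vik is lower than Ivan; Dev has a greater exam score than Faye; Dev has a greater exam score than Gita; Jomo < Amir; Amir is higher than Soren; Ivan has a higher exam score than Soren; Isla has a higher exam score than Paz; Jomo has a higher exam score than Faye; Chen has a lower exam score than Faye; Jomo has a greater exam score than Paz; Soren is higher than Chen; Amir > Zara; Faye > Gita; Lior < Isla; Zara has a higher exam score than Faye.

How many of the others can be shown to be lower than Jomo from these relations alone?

The elements the relations force below Jomo are Gita, Chen, Paz, Faye — no chain reaches any other.
That is 4.

4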